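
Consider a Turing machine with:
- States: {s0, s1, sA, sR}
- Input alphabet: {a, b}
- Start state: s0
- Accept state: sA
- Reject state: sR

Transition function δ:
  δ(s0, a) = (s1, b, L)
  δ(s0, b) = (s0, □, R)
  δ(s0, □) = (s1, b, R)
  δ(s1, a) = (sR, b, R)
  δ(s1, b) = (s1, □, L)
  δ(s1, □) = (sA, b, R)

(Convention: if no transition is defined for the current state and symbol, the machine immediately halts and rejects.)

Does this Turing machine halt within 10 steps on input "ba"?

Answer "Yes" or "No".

Execution trace:
Initial: [s0]ba
Step 1: δ(s0, b) = (s0, □, R) → □[s0]a
Step 2: δ(s0, a) = (s1, b, L) → [s1]□b
Step 3: δ(s1, □) = (sA, b, R) → b[sA]b

The machine reaches the accept state sA and halts.
The machine halted after 3 steps (within the 10-step bound).

Answer: Yes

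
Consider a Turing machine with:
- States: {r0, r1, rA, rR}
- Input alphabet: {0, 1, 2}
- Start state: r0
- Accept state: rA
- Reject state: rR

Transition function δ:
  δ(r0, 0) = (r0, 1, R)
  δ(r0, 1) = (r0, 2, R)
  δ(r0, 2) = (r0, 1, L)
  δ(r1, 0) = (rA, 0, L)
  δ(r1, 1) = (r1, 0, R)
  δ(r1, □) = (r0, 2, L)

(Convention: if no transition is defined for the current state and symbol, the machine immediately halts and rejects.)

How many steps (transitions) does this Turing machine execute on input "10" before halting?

Execution trace:
Initial: [r0]10
Step 1: δ(r0, 1) = (r0, 2, R) → 2[r0]0
Step 2: δ(r0, 0) = (r0, 1, R) → 21[r0]□

No transition is defined for δ(r0, □). By convention the machine halts and rejects.

The machine executed 2 steps before halting.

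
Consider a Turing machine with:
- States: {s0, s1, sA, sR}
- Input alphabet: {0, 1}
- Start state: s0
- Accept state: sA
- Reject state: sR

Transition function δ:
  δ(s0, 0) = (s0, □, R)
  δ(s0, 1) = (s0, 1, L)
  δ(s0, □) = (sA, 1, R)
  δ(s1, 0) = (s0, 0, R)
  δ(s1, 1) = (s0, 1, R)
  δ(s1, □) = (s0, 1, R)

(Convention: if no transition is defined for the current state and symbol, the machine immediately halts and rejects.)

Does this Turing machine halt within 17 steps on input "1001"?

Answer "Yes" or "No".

Execution trace:
Initial: [s0]1001
Step 1: δ(s0, 1) = (s0, 1, L) → [s0]□1001
Step 2: δ(s0, □) = (sA, 1, R) → 1[sA]1001

The machine reaches the accept state sA and halts.
The machine halted after 2 steps (within the 17-step bound).

Answer: Yes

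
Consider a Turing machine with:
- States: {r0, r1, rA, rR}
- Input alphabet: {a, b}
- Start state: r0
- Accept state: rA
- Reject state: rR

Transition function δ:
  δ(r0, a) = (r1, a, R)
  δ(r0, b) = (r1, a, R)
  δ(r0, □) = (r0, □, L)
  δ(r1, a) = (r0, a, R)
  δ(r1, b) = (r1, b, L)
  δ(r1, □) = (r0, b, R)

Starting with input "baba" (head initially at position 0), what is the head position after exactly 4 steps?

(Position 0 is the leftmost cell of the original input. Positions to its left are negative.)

Execution trace (head position shown):
Step 0: [r0]baba  (head at position 0)
Step 1: move right → a[r1]aba  (head at position 1)
Step 2: move right → aa[r0]ba  (head at position 2)
Step 3: move right → aaa[r1]a  (head at position 3)
Step 4: move right → aaaa[r0]□  (head at position 4)

After 4 steps, the head is at position 4.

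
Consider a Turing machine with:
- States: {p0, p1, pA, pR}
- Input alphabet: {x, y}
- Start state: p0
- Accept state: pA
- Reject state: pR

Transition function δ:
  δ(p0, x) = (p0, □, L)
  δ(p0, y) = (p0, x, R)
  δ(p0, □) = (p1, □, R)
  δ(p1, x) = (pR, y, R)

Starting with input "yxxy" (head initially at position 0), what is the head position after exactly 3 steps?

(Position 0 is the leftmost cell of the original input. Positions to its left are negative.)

Execution trace (head position shown):
Step 0: [p0]yxxy  (head at position 0)
Step 1: move right → x[p0]xxy  (head at position 1)
Step 2: move left → [p0]x□xy  (head at position 0)
Step 3: move left → [p0]□□□xy  (head at position -1)

After 3 steps, the head is at position -1.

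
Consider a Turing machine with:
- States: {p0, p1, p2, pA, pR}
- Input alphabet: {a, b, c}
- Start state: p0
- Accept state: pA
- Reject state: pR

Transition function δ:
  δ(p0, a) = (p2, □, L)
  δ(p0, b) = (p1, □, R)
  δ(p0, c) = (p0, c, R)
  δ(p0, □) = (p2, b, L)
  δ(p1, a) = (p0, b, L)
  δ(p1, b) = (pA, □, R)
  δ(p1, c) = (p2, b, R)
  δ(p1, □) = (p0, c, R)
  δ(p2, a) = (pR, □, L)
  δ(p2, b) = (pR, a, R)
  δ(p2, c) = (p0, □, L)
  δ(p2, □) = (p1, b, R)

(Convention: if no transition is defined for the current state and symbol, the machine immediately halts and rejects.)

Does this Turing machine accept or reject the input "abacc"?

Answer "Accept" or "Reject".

Execution trace:
Initial: [p0]abacc
Step 1: δ(p0, a) = (p2, □, L) → [p2]□□bacc
Step 2: δ(p2, □) = (p1, b, R) → b[p1]□bacc
Step 3: δ(p1, □) = (p0, c, R) → bc[p0]bacc
Step 4: δ(p0, b) = (p1, □, R) → bc□[p1]acc
Step 5: δ(p1, a) = (p0, b, L) → bc[p0]□bcc
Step 6: δ(p0, □) = (p2, b, L) → b[p2]cbbcc
Step 7: δ(p2, c) = (p0, □, L) → [p0]b□bbcc
Step 8: δ(p0, b) = (p1, □, R) → □[p1]□bbcc
Step 9: δ(p1, □) = (p0, c, R) → □c[p0]bbcc
Step 10: δ(p0, b) = (p1, □, R) → □c□[p1]bcc
Step 11: δ(p1, b) = (pA, □, R) → □c□□[pA]cc

The machine reaches the accept state pA and halts.

Answer: Accept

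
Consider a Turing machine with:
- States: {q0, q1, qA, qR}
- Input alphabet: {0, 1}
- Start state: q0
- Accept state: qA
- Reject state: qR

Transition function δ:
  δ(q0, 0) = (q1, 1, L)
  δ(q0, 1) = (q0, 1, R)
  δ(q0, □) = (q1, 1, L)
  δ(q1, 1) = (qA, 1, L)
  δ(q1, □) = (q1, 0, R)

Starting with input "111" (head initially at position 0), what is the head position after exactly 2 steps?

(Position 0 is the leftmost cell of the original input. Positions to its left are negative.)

Execution trace (head position shown):
Step 0: [q0]111  (head at position 0)
Step 1: move right → 1[q0]11  (head at position 1)
Step 2: move right → 11[q0]1  (head at position 2)

After 2 steps, the head is at position 2.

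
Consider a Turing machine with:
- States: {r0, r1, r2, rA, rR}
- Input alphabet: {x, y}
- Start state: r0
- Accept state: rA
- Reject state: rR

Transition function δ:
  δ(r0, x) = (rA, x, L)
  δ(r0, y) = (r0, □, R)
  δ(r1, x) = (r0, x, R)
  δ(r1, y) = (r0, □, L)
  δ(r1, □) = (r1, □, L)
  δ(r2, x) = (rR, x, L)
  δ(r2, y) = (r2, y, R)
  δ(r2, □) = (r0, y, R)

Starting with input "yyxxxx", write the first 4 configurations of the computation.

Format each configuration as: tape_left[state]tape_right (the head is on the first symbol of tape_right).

Transitions applied:
Step 1: δ(r0, y) = (r0, □, R)
Step 2: δ(r0, y) = (r0, □, R)
Step 3: δ(r0, x) = (rA, x, L)

The first 4 configurations are:
[r0]yyxxxx ⊢ □[r0]yxxxx ⊢ □□[r0]xxxx ⊢ □[rA]□xxxx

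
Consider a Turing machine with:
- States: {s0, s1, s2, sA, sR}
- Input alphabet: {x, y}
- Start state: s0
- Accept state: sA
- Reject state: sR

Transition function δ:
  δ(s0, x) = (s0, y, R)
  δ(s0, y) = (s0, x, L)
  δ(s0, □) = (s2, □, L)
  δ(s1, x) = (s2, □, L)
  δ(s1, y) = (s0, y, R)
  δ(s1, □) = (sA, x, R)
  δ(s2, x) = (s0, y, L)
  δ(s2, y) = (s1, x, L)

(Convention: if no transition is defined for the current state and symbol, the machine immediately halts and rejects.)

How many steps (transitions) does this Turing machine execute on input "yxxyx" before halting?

Execution trace:
Initial: [s0]yxxyx
Step 1: δ(s0, y) = (s0, x, L) → [s0]□xxxyx
Step 2: δ(s0, □) = (s2, □, L) → [s2]□□xxxyx

No transition is defined for δ(s2, □). By convention the machine halts and rejects.

The machine executed 2 steps before halting.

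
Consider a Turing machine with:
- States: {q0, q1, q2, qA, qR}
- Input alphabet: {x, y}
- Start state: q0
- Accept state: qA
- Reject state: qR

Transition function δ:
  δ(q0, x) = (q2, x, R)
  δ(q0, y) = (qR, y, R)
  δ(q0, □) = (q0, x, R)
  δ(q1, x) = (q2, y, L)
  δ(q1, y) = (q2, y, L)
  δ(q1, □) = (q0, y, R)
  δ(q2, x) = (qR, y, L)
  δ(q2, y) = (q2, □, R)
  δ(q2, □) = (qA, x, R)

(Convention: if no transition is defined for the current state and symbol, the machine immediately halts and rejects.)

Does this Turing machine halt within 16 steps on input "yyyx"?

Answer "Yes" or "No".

Execution trace:
Initial: [q0]yyyx
Step 1: δ(q0, y) = (qR, y, R) → y[qR]yyx

The machine reaches the reject state qR and halts.
The machine halted after 1 step (within the 16-step bound).

Answer: Yes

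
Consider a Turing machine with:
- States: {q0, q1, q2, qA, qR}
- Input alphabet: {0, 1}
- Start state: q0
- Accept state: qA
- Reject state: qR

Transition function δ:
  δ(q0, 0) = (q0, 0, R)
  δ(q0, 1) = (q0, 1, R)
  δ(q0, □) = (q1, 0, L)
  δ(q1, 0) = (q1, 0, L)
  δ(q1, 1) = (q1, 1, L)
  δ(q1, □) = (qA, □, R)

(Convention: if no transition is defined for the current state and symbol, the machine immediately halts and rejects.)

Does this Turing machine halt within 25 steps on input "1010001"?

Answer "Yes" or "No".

Execution trace:
Initial: [q0]1010001
Step 1: δ(q0, 1) = (q0, 1, R) → 1[q0]010001
Step 2: δ(q0, 0) = (q0, 0, R) → 10[q0]10001
Step 3: δ(q0, 1) = (q0, 1, R) → 101[q0]0001
Step 4: δ(q0, 0) = (q0, 0, R) → 1010[q0]001
Step 5: δ(q0, 0) = (q0, 0, R) → 10100[q0]01
Step 6: δ(q0, 0) = (q0, 0, R) → 101000[q0]1
Step 7: δ(q0, 1) = (q0, 1, R) → 1010001[q0]□
Step 8: δ(q0, □) = (q1, 0, L) → 101000[q1]10
Step 9: δ(q1, 1) = (q1, 1, L) → 10100[q1]010
Step 10: δ(q1, 0) = (q1, 0, L) → 1010[q1]0010
Step 11: δ(q1, 0) = (q1, 0, L) → 101[q1]00010
Step 12: δ(q1, 0) = (q1, 0, L) → 10[q1]100010
Step 13: δ(q1, 1) = (q1, 1, L) → 1[q1]0100010
Step 14: δ(q1, 0) = (q1, 0, L) → [q1]10100010
Step 15: δ(q1, 1) = (q1, 1, L) → [q1]□10100010
Step 16: δ(q1, □) = (qA, □, R) → □[qA]10100010

The machine reaches the accept state qA and halts.
The machine halted after 16 steps (within the 25-step bound).

Answer: Yes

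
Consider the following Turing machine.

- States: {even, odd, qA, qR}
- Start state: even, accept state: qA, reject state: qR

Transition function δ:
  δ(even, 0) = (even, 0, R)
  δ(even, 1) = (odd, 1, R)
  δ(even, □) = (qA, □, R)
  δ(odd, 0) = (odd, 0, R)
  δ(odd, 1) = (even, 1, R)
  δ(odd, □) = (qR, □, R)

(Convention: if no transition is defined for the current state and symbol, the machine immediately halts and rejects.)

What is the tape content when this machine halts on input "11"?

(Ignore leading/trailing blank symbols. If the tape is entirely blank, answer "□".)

Execution trace:
Initial: [even]11
Step 1: δ(even, 1) = (odd, 1, R) → 1[odd]1
Step 2: δ(odd, 1) = (even, 1, R) → 11[even]□
Step 3: δ(even, □) = (qA, □, R) → 11□[qA]□

The machine reaches the accept state qA and halts.

Final tape (ignoring leading/trailing blanks): 11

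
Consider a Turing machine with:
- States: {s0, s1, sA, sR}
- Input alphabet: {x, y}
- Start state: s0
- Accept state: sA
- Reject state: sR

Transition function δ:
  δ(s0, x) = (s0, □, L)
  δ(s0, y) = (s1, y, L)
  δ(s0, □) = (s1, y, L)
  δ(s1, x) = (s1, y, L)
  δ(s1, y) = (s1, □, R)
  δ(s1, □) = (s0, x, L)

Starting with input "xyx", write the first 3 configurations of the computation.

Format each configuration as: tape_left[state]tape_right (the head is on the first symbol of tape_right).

Transitions applied:
Step 1: δ(s0, x) = (s0, □, L)
Step 2: δ(s0, □) = (s1, y, L)

The first 3 configurations are:
[s0]xyx ⊢ [s0]□□yx ⊢ [s1]□y□yx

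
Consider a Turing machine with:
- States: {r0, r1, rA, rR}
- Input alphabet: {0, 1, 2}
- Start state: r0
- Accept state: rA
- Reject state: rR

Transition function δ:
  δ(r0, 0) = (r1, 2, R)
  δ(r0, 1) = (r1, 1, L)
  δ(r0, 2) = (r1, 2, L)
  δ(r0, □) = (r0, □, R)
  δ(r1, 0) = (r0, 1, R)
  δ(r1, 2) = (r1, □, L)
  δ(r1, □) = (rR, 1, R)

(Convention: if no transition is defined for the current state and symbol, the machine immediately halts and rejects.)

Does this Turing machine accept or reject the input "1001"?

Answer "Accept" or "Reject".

Execution trace:
Initial: [r0]1001
Step 1: δ(r0, 1) = (r1, 1, L) → [r1]□1001
Step 2: δ(r1, □) = (rR, 1, R) → 1[rR]1001

The machine reaches the reject state rR and halts.

Answer: Reject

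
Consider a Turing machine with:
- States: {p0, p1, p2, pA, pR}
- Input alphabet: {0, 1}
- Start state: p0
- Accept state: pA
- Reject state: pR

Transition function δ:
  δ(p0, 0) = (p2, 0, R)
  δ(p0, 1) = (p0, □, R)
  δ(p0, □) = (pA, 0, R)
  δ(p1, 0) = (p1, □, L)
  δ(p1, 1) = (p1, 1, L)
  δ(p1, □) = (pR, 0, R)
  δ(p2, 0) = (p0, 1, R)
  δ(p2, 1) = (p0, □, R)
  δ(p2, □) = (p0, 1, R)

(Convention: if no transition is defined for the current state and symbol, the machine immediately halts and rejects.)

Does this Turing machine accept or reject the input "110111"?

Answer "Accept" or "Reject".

Execution trace:
Initial: [p0]110111
Step 1: δ(p0, 1) = (p0, □, R) → □[p0]10111
Step 2: δ(p0, 1) = (p0, □, R) → □□[p0]0111
Step 3: δ(p0, 0) = (p2, 0, R) → □□0[p2]111
Step 4: δ(p2, 1) = (p0, □, R) → □□0□[p0]11
Step 5: δ(p0, 1) = (p0, □, R) → □□0□□[p0]1
Step 6: δ(p0, 1) = (p0, □, R) → □□0□□□[p0]□
Step 7: δ(p0, □) = (pA, 0, R) → □□0□□□0[pA]□

The machine reaches the accept state pA and halts.

Answer: Accept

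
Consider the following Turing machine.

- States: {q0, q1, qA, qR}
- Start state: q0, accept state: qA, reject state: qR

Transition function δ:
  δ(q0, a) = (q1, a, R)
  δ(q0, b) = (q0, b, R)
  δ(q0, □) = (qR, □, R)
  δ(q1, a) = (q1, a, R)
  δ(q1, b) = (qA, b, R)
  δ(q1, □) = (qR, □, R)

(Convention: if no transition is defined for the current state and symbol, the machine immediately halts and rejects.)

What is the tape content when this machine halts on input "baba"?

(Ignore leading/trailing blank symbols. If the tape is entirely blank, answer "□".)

Execution trace:
Initial: [q0]baba
Step 1: δ(q0, b) = (q0, b, R) → b[q0]aba
Step 2: δ(q0, a) = (q1, a, R) → ba[q1]ba
Step 3: δ(q1, b) = (qA, b, R) → bab[qA]a

The machine reaches the accept state qA and halts.

Final tape (ignoring leading/trailing blanks): baba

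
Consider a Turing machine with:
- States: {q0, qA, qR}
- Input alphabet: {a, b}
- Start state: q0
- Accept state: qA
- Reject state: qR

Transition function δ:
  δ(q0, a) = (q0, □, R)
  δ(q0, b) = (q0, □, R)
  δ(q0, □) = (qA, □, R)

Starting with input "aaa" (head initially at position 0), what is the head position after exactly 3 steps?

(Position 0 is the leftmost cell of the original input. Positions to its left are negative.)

Execution trace (head position shown):
Step 0: [q0]aaa  (head at position 0)
Step 1: move right → □[q0]aa  (head at position 1)
Step 2: move right → □□[q0]a  (head at position 2)
Step 3: move right → □□□[q0]□  (head at position 3)

After 3 steps, the head is at position 3.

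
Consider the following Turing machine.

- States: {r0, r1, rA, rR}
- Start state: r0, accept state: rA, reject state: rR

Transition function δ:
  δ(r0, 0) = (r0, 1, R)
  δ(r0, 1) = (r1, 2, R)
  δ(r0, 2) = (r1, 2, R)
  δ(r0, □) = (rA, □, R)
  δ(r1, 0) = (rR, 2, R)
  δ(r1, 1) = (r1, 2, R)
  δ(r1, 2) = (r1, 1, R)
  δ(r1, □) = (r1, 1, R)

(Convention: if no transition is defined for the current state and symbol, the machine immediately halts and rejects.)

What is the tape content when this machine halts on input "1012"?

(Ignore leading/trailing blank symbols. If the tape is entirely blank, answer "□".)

Execution trace:
Initial: [r0]1012
Step 1: δ(r0, 1) = (r1, 2, R) → 2[r1]012
Step 2: δ(r1, 0) = (rR, 2, R) → 22[rR]12

The machine reaches the reject state rR and halts.

Final tape (ignoring leading/trailing blanks): 2212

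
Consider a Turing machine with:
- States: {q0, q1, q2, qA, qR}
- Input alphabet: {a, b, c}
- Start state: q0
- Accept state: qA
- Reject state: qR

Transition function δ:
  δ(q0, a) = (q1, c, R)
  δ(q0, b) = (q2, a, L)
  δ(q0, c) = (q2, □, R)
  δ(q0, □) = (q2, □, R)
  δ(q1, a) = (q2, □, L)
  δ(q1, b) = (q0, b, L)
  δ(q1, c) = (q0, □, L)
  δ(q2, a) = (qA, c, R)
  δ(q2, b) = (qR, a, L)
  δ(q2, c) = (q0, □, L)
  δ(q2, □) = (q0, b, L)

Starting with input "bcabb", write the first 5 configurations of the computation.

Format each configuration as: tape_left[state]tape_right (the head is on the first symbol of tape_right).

Transitions applied:
Step 1: δ(q0, b) = (q2, a, L)
Step 2: δ(q2, □) = (q0, b, L)
Step 3: δ(q0, □) = (q2, □, R)
Step 4: δ(q2, b) = (qR, a, L)

The first 5 configurations are:
[q0]bcabb ⊢ [q2]□acabb ⊢ [q0]□bacabb ⊢ □[q2]bacabb ⊢ [qR]□aacabb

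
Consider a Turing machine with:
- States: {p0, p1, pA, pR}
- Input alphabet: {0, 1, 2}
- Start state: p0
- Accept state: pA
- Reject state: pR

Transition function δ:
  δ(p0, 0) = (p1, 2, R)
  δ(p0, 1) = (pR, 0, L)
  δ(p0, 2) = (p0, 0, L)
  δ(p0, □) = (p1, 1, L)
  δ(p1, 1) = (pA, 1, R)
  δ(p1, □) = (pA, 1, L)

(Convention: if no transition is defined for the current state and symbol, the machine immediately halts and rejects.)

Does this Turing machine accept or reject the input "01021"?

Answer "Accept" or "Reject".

Execution trace:
Initial: [p0]01021
Step 1: δ(p0, 0) = (p1, 2, R) → 2[p1]1021
Step 2: δ(p1, 1) = (pA, 1, R) → 21[pA]021

The machine reaches the accept state pA and halts.

Answer: Accept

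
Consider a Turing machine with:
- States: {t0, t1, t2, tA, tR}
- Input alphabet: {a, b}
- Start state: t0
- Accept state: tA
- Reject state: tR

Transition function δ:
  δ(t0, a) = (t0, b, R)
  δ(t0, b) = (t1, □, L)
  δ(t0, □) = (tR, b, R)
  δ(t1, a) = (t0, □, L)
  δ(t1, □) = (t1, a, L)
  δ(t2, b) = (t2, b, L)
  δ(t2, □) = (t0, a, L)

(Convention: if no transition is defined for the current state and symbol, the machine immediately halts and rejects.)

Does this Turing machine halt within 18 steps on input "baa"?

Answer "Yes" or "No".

Execution trace:
Initial: [t0]baa
Step 1: δ(t0, b) = (t1, □, L) → [t1]□□aa
Step 2: δ(t1, □) = (t1, a, L) → [t1]□a□aa
Step 3: δ(t1, □) = (t1, a, L) → [t1]□aa□aa
Step 4: δ(t1, □) = (t1, a, L) → [t1]□aaa□aa
Step 5: δ(t1, □) = (t1, a, L) → [t1]□aaaa□aa
Step 6: δ(t1, □) = (t1, a, L) → [t1]□aaaaa□aa
Step 7: δ(t1, □) = (t1, a, L) → [t1]□aaaaaa□aa
Step 8: δ(t1, □) = (t1, a, L) → [t1]□aaaaaaa□aa
Step 9: δ(t1, □) = (t1, a, L) → [t1]□aaaaaaaa□aa
Step 10: δ(t1, □) = (t1, a, L) → [t1]□aaaaaaaaa□aa
Step 11: δ(t1, □) = (t1, a, L) → [t1]□aaaaaaaaaa□aa
Step 12: δ(t1, □) = (t1, a, L) → [t1]□aaaaaaaaaaa□aa
Step 13: δ(t1, □) = (t1, a, L) → [t1]□aaaaaaaaaaaa□aa
Step 14: δ(t1, □) = (t1, a, L) → [t1]□aaaaaaaaaaaaa□aa
Step 15: δ(t1, □) = (t1, a, L) → [t1]□aaaaaaaaaaaaaa□aa
Step 16: δ(t1, □) = (t1, a, L) → [t1]□aaaaaaaaaaaaaaa□aa
Step 17: δ(t1, □) = (t1, a, L) → [t1]□aaaaaaaaaaaaaaaa□aa
Step 18: δ(t1, □) = (t1, a, L) → [t1]□aaaaaaaaaaaaaaaaa□aa

The machine has not reached a halting state after 18 steps.
The machine did not halt within the 18-step bound.

Answer: No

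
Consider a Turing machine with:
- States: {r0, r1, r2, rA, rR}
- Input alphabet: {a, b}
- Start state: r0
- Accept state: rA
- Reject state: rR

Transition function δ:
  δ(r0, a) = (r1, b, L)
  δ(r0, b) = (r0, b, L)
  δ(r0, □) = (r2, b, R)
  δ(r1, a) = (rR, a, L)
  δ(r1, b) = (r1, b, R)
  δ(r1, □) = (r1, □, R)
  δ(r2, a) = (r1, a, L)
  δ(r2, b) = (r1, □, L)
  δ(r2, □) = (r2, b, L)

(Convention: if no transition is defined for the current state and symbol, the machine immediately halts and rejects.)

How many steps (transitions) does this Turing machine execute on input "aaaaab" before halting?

Execution trace:
Initial: [r0]aaaaab
Step 1: δ(r0, a) = (r1, b, L) → [r1]□baaaab
Step 2: δ(r1, □) = (r1, □, R) → □[r1]baaaab
Step 3: δ(r1, b) = (r1, b, R) → □b[r1]aaaab
Step 4: δ(r1, a) = (rR, a, L) → □[rR]baaaab

The machine reaches the reject state rR and halts.

The machine executed 4 steps before halting.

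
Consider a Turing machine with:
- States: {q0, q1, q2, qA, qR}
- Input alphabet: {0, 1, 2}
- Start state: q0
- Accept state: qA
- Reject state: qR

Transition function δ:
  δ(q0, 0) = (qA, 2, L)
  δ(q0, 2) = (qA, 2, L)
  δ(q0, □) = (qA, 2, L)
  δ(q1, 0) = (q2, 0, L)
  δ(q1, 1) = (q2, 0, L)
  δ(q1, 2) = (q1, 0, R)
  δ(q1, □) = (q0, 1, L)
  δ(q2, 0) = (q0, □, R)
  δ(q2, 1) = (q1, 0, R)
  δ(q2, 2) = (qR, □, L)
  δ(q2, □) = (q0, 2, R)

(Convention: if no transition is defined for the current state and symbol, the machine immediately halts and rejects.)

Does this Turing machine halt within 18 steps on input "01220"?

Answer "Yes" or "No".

Execution trace:
Initial: [q0]01220
Step 1: δ(q0, 0) = (qA, 2, L) → [qA]□21220

The machine reaches the accept state qA and halts.
The machine halted after 1 step (within the 18-step bound).

Answer: Yes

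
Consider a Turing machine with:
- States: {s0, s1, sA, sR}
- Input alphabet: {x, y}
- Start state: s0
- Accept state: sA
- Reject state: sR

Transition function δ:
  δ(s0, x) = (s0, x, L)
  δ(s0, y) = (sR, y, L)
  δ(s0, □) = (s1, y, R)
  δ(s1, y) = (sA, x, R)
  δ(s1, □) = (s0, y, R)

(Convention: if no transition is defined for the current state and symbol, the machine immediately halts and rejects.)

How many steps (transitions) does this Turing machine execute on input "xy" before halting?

Execution trace:
Initial: [s0]xy
Step 1: δ(s0, x) = (s0, x, L) → [s0]□xy
Step 2: δ(s0, □) = (s1, y, R) → y[s1]xy

No transition is defined for δ(s1, x). By convention the machine halts and rejects.

The machine executed 2 steps before halting.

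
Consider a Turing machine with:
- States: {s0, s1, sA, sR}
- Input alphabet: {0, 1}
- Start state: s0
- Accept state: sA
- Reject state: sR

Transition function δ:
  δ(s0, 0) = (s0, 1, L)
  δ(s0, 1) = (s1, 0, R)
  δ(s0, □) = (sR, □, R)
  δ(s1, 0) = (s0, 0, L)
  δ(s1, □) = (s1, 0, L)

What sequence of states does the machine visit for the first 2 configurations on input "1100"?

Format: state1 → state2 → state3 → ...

Execution trace:
Initial: [s0]1100
Step 1: δ(s0, 1) = (s1, 0, R) → 0[s1]100

No transition is defined for δ(s1, 1). By convention the machine halts and rejects.

State sequence: s0 → s1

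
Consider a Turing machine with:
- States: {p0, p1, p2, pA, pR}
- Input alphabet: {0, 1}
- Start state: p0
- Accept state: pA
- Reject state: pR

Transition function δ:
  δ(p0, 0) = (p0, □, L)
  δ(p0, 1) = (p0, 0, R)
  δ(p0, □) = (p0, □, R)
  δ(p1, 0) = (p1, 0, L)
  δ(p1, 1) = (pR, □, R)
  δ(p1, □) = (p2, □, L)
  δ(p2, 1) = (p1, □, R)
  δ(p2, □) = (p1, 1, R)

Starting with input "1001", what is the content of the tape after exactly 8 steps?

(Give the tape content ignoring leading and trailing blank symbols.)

Execution trace:
Initial: [p0]1001
Step 1: δ(p0, 1) = (p0, 0, R) → 0[p0]001
Step 2: δ(p0, 0) = (p0, □, L) → [p0]0□01
Step 3: δ(p0, 0) = (p0, □, L) → [p0]□□□01
Step 4: δ(p0, □) = (p0, □, R) → □[p0]□□01
Step 5: δ(p0, □) = (p0, □, R) → □□[p0]□01
Step 6: δ(p0, □) = (p0, □, R) → □□□[p0]01
Step 7: δ(p0, 0) = (p0, □, L) → □□[p0]□□1
Step 8: δ(p0, □) = (p0, □, R) → □□□[p0]□1

After 8 steps, the tape (ignoring leading/trailing blanks) is: 1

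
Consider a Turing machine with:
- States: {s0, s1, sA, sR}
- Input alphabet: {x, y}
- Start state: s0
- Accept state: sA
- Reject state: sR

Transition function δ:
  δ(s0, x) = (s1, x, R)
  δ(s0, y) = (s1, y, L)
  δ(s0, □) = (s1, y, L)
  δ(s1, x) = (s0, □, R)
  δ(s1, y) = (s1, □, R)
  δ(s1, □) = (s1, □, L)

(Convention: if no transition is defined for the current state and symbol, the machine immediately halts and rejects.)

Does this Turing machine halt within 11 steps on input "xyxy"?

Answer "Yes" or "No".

Execution trace:
Initial: [s0]xyxy
Step 1: δ(s0, x) = (s1, x, R) → x[s1]yxy
Step 2: δ(s1, y) = (s1, □, R) → x□[s1]xy
Step 3: δ(s1, x) = (s0, □, R) → x□□[s0]y
Step 4: δ(s0, y) = (s1, y, L) → x□[s1]□y
Step 5: δ(s1, □) = (s1, □, L) → x[s1]□□y
Step 6: δ(s1, □) = (s1, □, L) → [s1]x□□y
Step 7: δ(s1, x) = (s0, □, R) → □[s0]□□y
Step 8: δ(s0, □) = (s1, y, L) → [s1]□y□y
Step 9: δ(s1, □) = (s1, □, L) → [s1]□□y□y
Step 10: δ(s1, □) = (s1, □, L) → [s1]□□□y□y
Step 11: δ(s1, □) = (s1, □, L) → [s1]□□□□y□y

The machine has not reached a halting state after 11 steps.
The machine did not halt within the 11-step bound.

Answer: No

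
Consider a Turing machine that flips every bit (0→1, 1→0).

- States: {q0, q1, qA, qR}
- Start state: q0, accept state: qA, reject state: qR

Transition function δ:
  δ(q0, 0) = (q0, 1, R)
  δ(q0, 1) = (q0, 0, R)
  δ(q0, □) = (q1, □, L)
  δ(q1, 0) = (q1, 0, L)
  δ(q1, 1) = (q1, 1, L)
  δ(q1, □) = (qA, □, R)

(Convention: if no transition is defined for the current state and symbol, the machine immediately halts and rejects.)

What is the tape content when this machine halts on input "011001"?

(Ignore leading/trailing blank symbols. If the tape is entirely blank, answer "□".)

Execution trace:
Initial: [q0]011001
Step 1: δ(q0, 0) = (q0, 1, R) → 1[q0]11001
Step 2: δ(q0, 1) = (q0, 0, R) → 10[q0]1001
Step 3: δ(q0, 1) = (q0, 0, R) → 100[q0]001
Step 4: δ(q0, 0) = (q0, 1, R) → 1001[q0]01
Step 5: δ(q0, 0) = (q0, 1, R) → 10011[q0]1
Step 6: δ(q0, 1) = (q0, 0, R) → 100110[q0]□
Step 7: δ(q0, □) = (q1, □, L) → 10011[q1]0□
Step 8: δ(q1, 0) = (q1, 0, L) → 1001[q1]10□
Step 9: δ(q1, 1) = (q1, 1, L) → 100[q1]110□
Step 10: δ(q1, 1) = (q1, 1, L) → 10[q1]0110□
Step 11: δ(q1, 0) = (q1, 0, L) → 1[q1]00110□
Step 12: δ(q1, 0) = (q1, 0, L) → [q1]100110□
Step 13: δ(q1, 1) = (q1, 1, L) → [q1]□100110□
Step 14: δ(q1, □) = (qA, □, R) → □[qA]100110□

The machine reaches the accept state qA and halts.

Final tape (ignoring leading/trailing blanks): 100110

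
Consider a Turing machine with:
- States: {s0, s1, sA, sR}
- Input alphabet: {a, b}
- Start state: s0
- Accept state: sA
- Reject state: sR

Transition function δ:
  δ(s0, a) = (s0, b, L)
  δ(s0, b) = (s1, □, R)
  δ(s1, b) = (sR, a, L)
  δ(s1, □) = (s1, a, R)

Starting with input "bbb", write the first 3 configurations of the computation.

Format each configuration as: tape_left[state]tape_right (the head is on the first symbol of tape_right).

Transitions applied:
Step 1: δ(s0, b) = (s1, □, R)
Step 2: δ(s1, b) = (sR, a, L)

The first 3 configurations are:
[s0]bbb ⊢ □[s1]bb ⊢ [sR]□ab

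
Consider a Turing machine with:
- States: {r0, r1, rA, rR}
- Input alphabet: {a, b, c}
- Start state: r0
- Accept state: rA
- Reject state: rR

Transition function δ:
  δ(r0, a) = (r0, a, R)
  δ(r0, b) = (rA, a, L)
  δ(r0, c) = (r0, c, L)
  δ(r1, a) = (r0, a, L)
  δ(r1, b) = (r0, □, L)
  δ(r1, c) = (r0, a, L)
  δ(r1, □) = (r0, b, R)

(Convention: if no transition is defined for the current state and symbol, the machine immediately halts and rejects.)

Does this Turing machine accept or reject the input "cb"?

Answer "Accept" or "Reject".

Execution trace:
Initial: [r0]cb
Step 1: δ(r0, c) = (r0, c, L) → [r0]□cb

No transition is defined for δ(r0, □). By convention the machine halts and rejects.

Answer: Reject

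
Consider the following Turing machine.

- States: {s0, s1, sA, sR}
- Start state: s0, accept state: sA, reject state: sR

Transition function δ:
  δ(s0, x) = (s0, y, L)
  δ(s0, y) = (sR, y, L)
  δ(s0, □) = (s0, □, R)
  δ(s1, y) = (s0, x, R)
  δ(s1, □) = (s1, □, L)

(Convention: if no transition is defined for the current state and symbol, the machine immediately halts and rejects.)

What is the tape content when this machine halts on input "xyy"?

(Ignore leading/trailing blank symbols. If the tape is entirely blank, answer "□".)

Execution trace:
Initial: [s0]xyy
Step 1: δ(s0, x) = (s0, y, L) → [s0]□yyy
Step 2: δ(s0, □) = (s0, □, R) → □[s0]yyy
Step 3: δ(s0, y) = (sR, y, L) → [sR]□yyy

The machine reaches the reject state sR and halts.

Final tape (ignoring leading/trailing blanks): yyy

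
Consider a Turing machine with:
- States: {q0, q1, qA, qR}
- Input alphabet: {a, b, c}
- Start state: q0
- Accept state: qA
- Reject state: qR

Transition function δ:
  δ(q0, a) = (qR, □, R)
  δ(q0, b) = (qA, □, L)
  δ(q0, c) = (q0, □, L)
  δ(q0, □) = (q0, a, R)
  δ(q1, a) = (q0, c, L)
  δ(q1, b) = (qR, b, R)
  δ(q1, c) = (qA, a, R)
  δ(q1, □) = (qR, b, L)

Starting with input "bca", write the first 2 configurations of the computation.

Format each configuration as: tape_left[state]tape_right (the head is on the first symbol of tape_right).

Transitions applied:
Step 1: δ(q0, b) = (qA, □, L)

The first 2 configurations are:
[q0]bca ⊢ [qA]□□ca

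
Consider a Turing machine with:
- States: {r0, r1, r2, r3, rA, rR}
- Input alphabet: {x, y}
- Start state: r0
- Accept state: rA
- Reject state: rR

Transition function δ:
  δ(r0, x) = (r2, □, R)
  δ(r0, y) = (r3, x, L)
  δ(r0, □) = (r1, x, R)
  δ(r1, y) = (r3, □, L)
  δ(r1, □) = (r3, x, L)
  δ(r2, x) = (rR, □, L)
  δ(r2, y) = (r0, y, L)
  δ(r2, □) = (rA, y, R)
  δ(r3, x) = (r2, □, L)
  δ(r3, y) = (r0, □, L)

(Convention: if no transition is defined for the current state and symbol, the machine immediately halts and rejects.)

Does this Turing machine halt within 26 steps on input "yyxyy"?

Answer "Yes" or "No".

Execution trace:
Initial: [r0]yyxyy
Step 1: δ(r0, y) = (r3, x, L) → [r3]□xyxyy

No transition is defined for δ(r3, □). By convention the machine halts and rejects.
The machine halted after 1 step (within the 26-step bound).

Answer: Yes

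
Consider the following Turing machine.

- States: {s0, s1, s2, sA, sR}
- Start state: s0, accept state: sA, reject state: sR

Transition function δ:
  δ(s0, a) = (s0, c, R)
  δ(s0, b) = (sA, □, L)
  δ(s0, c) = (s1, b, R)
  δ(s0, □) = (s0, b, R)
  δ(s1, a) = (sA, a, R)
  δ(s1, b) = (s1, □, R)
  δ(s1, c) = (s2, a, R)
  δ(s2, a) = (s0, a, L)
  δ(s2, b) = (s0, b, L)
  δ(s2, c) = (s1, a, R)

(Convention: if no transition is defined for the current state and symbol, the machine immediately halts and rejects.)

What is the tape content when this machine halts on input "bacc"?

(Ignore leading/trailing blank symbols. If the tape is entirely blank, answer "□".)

Execution trace:
Initial: [s0]bacc
Step 1: δ(s0, b) = (sA, □, L) → [sA]□□acc

The machine reaches the accept state sA and halts.

Final tape (ignoring leading/trailing blanks): acc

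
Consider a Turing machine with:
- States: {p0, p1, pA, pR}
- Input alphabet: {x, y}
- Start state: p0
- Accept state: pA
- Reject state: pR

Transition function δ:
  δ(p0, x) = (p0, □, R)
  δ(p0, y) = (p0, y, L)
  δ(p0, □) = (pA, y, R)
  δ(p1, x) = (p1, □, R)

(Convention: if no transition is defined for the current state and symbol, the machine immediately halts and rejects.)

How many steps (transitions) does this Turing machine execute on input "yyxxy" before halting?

Execution trace:
Initial: [p0]yyxxy
Step 1: δ(p0, y) = (p0, y, L) → [p0]□yyxxy
Step 2: δ(p0, □) = (pA, y, R) → y[pA]yyxxy

The machine reaches the accept state pA and halts.

The machine executed 2 steps before halting.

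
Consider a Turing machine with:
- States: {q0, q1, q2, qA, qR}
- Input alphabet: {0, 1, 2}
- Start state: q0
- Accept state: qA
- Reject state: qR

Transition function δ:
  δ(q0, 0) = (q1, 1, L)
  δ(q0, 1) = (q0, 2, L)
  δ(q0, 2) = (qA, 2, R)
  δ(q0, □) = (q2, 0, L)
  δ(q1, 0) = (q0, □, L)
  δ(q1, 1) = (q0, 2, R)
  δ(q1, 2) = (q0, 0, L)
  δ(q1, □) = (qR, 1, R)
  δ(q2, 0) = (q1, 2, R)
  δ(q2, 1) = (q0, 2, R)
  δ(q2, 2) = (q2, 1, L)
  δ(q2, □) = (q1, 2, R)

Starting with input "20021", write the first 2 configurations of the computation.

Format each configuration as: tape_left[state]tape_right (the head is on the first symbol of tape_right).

Transitions applied:
Step 1: δ(q0, 2) = (qA, 2, R)

The first 2 configurations are:
[q0]20021 ⊢ 2[qA]0021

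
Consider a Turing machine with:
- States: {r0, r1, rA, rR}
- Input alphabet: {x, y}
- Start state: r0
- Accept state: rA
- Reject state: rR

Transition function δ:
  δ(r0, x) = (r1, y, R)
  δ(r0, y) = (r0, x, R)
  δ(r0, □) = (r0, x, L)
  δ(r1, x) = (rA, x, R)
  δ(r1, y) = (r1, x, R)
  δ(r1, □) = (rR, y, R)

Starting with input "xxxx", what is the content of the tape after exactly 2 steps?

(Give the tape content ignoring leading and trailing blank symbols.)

Execution trace:
Initial: [r0]xxxx
Step 1: δ(r0, x) = (r1, y, R) → y[r1]xxx
Step 2: δ(r1, x) = (rA, x, R) → yx[rA]xx

The machine reaches the accept state rA and halts.

After 2 steps, the tape (ignoring leading/trailing blanks) is: yxxx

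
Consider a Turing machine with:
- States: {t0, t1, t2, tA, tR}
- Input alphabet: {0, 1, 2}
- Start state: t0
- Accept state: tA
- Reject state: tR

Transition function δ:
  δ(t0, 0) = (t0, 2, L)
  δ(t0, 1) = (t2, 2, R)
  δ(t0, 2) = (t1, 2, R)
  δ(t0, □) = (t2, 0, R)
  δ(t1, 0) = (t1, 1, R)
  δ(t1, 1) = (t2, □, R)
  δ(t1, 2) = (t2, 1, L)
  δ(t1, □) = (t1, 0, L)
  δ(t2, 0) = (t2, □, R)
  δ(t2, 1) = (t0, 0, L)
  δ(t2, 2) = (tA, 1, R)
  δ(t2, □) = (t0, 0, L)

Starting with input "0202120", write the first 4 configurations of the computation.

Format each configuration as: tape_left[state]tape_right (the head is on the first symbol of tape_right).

Transitions applied:
Step 1: δ(t0, 0) = (t0, 2, L)
Step 2: δ(t0, □) = (t2, 0, R)
Step 3: δ(t2, 2) = (tA, 1, R)

The first 4 configurations are:
[t0]0202120 ⊢ [t0]□2202120 ⊢ 0[t2]2202120 ⊢ 01[tA]202120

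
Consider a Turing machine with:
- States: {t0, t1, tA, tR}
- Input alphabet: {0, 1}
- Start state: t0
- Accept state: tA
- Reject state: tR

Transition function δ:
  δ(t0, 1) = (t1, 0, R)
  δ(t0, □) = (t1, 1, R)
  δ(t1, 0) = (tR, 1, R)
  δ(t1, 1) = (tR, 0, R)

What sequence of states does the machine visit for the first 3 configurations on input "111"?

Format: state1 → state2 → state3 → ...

Execution trace:
Initial: [t0]111
Step 1: δ(t0, 1) = (t1, 0, R) → 0[t1]11
Step 2: δ(t1, 1) = (tR, 0, R) → 00[tR]1

The machine reaches the reject state tR and halts.

State sequence: t0 → t1 → tR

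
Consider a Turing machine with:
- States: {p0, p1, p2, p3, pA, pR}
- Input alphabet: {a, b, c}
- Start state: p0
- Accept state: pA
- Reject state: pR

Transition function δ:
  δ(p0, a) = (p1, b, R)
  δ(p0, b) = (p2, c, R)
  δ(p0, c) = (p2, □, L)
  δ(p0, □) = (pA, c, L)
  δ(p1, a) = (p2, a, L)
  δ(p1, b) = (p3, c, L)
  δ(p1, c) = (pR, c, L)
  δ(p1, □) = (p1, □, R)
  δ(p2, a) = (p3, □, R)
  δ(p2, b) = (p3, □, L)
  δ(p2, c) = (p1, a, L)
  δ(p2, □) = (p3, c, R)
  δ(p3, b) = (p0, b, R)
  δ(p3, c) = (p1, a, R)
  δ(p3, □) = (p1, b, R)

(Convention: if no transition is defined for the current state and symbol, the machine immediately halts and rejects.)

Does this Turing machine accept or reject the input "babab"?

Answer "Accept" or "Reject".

Execution trace:
Initial: [p0]babab
Step 1: δ(p0, b) = (p2, c, R) → c[p2]abab
Step 2: δ(p2, a) = (p3, □, R) → c□[p3]bab
Step 3: δ(p3, b) = (p0, b, R) → c□b[p0]ab
Step 4: δ(p0, a) = (p1, b, R) → c□bb[p1]b
Step 5: δ(p1, b) = (p3, c, L) → c□b[p3]bc
Step 6: δ(p3, b) = (p0, b, R) → c□bb[p0]c
Step 7: δ(p0, c) = (p2, □, L) → c□b[p2]b□
Step 8: δ(p2, b) = (p3, □, L) → c□[p3]b□□
Step 9: δ(p3, b) = (p0, b, R) → c□b[p0]□□
Step 10: δ(p0, □) = (pA, c, L) → c□[pA]bc□

The machine reaches the accept state pA and halts.

Answer: Accept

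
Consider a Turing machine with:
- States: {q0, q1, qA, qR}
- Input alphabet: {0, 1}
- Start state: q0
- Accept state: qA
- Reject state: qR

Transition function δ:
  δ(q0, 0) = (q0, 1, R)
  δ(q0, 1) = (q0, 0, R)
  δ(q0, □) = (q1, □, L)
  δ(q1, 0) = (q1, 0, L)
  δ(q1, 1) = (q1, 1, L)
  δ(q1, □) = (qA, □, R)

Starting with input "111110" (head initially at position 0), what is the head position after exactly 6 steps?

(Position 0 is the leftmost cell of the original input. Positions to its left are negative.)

Execution trace (head position shown):
Step 0: [q0]111110  (head at position 0)
Step 1: move right → 0[q0]11110  (head at position 1)
Step 2: move right → 00[q0]1110  (head at position 2)
Step 3: move right → 000[q0]110  (head at position 3)
Step 4: move right → 0000[q0]10  (head at position 4)
Step 5: move right → 00000[q0]0  (head at position 5)
Step 6: move right → 000001[q0]□  (head at position 6)

After 6 steps, the head is at position 6.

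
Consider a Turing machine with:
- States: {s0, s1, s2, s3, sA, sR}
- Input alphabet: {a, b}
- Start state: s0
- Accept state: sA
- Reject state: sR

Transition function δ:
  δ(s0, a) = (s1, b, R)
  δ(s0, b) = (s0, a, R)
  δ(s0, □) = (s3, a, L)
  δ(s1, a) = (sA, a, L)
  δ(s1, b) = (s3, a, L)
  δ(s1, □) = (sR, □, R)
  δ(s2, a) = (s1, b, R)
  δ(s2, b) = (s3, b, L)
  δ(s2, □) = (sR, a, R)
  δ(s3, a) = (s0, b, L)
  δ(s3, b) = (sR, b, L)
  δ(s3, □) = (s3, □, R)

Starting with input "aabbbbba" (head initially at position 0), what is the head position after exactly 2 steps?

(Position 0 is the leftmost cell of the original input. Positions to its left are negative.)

Execution trace (head position shown):
Step 0: [s0]aabbbbba  (head at position 0)
Step 1: move right → b[s1]abbbbba  (head at position 1)
Step 2: move left → [sA]babbbbba  (head at position 0)

After 2 steps, the head is at position 0.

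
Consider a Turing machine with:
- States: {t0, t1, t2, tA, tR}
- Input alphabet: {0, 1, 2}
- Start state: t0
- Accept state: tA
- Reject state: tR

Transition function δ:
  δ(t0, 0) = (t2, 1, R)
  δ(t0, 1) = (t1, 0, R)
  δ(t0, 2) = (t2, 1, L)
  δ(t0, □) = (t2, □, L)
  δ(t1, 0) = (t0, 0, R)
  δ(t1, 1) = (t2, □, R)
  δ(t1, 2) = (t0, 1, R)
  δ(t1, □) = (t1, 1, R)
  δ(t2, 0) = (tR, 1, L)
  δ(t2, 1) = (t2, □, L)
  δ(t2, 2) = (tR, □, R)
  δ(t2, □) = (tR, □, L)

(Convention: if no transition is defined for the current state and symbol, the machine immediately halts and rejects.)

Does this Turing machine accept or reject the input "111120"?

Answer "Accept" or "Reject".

Execution trace:
Initial: [t0]111120
Step 1: δ(t0, 1) = (t1, 0, R) → 0[t1]11120
Step 2: δ(t1, 1) = (t2, □, R) → 0□[t2]1120
Step 3: δ(t2, 1) = (t2, □, L) → 0[t2]□□120
Step 4: δ(t2, □) = (tR, □, L) → [tR]0□□120

The machine reaches the reject state tR and halts.

Answer: Reject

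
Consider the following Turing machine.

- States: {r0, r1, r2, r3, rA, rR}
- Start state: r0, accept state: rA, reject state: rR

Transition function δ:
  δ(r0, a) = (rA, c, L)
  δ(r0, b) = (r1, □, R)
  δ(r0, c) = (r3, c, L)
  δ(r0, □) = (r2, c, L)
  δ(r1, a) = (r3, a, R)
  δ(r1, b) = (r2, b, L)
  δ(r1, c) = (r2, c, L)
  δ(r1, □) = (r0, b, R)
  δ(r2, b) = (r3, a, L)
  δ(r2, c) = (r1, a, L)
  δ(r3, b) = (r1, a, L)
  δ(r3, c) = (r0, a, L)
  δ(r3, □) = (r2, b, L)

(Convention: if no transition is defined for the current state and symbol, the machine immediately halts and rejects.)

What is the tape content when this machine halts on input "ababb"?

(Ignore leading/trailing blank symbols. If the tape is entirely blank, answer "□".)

Execution trace:
Initial: [r0]ababb
Step 1: δ(r0, a) = (rA, c, L) → [rA]□cbabb

The machine reaches the accept state rA and halts.

Final tape (ignoring leading/trailing blanks): cbabb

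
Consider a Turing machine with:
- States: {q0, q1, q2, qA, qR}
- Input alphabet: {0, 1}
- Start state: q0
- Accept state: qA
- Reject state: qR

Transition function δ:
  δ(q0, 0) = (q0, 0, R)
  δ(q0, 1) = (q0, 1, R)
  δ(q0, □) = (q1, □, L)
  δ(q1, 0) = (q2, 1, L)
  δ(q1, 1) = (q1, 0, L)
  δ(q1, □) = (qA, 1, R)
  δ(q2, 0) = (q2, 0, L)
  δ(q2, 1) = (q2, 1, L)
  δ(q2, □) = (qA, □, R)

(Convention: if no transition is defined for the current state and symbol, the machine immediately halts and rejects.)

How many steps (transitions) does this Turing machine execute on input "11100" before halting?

Execution trace:
Initial: [q0]11100
Step 1: δ(q0, 1) = (q0, 1, R) → 1[q0]1100
Step 2: δ(q0, 1) = (q0, 1, R) → 11[q0]100
Step 3: δ(q0, 1) = (q0, 1, R) → 111[q0]00
Step 4: δ(q0, 0) = (q0, 0, R) → 1110[q0]0
Step 5: δ(q0, 0) = (q0, 0, R) → 11100[q0]□
Step 6: δ(q0, □) = (q1, □, L) → 1110[q1]0□
Step 7: δ(q1, 0) = (q2, 1, L) → 111[q2]01□
Step 8: δ(q2, 0) = (q2, 0, L) → 11[q2]101□
Step 9: δ(q2, 1) = (q2, 1, L) → 1[q2]1101□
Step 10: δ(q2, 1) = (q2, 1, L) → [q2]11101□
Step 11: δ(q2, 1) = (q2, 1, L) → [q2]□11101□
Step 12: δ(q2, □) = (qA, □, R) → □[qA]11101□

The machine reaches the accept state qA and halts.

The machine executed 12 steps before halting.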